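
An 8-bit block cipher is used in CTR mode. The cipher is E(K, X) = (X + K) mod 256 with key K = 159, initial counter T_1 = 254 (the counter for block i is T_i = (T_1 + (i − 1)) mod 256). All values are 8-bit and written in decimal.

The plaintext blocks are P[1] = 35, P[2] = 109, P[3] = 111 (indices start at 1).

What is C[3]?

CTR encryption: S_i = E(K, T_i) where T_i is the counter for block i; C_i = P_i ⊕ S_i.
C[1]: T = 254, S = E(K, T) = 157; 35 ⊕ 157 = 190.
C[2]: T = 255, S = E(K, T) = 158; 109 ⊕ 158 = 243.
C[3]: T = 0, S = E(K, T) = 159; 111 ⊕ 159 = 240.

C[3] = 240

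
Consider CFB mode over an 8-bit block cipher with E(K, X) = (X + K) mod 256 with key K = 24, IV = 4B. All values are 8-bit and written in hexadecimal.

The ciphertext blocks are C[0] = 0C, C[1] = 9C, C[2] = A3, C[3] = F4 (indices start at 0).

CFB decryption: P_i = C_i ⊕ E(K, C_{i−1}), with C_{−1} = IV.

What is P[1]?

P[1] = AC

P[1]: E(K, 0C) = 30; 9C ⊕ 30 = AC.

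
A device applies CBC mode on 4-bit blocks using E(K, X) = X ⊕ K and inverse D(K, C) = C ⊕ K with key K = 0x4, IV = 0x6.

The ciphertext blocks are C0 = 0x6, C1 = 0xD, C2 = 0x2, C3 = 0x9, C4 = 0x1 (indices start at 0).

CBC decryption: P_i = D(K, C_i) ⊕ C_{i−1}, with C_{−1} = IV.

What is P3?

P3 = 0xF

P3: D(K, 0x9) = 0xD; 0xD ⊕ 0x2 = 0xF.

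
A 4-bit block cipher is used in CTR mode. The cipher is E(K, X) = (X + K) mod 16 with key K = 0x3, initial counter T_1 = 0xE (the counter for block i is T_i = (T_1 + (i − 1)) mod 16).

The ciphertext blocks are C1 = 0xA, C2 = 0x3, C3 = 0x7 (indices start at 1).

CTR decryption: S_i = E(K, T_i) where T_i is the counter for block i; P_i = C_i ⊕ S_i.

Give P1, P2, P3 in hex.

P1 = 0xB, P2 = 0x1, P3 = 0x4

P1: T = 0xE, S = E(K, T) = 0x1; 0xA ⊕ 0x1 = 0xB.
P2: T = 0xF, S = E(K, T) = 0x2; 0x3 ⊕ 0x2 = 0x1.
P3: T = 0x0, S = E(K, T) = 0x3; 0x7 ⊕ 0x3 = 0x4.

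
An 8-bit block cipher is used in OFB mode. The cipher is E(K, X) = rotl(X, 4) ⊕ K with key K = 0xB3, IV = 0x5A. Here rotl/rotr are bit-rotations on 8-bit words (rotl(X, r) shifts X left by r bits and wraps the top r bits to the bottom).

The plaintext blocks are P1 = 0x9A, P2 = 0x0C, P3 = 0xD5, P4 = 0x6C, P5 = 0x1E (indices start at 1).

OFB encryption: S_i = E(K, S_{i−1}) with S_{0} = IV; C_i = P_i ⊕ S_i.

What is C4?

C4 = 0x36

C1: S = E(K, 0x5A) = 0x16; 0x9A ⊕ 0x16 = 0x8C.
C2: S = E(K, 0x16) = 0xD2; 0x0C ⊕ 0xD2 = 0xDE.
C3: S = E(K, 0xD2) = 0x9E; 0xD5 ⊕ 0x9E = 0x4B.
C4: S = E(K, 0x9E) = 0x5A; 0x6C ⊕ 0x5A = 0x36.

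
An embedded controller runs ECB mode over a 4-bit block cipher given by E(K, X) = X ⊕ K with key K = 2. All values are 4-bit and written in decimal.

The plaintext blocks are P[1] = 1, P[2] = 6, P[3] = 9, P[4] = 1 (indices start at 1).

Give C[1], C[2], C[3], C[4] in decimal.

C[1] = 3, C[2] = 4, C[3] = 11, C[4] = 3

ECB encryption: C_i = E(K, P_i).
C[1]: E(K, 1) = 3.
C[2]: E(K, 6) = 4.
C[3]: E(K, 9) = 11.
C[4]: E(K, 1) = 3.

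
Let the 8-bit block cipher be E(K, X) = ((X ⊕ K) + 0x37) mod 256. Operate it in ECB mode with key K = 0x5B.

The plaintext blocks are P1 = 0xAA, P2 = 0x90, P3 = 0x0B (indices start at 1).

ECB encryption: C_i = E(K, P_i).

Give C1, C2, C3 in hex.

C1: E(K, 0xAA) = 0x28.
C2: E(K, 0x90) = 0x02.
C3: E(K, 0x0B) = 0x87.

C1 = 0x28, C2 = 0x02, C3 = 0x87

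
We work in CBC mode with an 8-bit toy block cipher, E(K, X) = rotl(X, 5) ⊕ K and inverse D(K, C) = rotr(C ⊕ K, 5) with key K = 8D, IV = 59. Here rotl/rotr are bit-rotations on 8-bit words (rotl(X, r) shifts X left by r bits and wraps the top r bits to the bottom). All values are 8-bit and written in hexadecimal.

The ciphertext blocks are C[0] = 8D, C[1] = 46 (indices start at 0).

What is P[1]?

CBC decryption: P_i = D(K, C_i) ⊕ C_{i−1}, with C_{−1} = IV.
P[1]: D(K, 46) = 5E; 5E ⊕ 8D = D3.

P[1] = D3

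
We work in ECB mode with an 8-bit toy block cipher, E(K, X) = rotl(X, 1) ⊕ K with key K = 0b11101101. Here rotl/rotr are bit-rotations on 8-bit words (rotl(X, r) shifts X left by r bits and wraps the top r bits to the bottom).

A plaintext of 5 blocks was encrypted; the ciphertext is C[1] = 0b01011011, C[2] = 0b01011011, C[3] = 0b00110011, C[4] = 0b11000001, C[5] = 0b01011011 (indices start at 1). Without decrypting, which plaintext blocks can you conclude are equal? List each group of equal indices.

ECB encrypts each block independently with the same key, so equal ciphertext blocks imply equal plaintext blocks.
C[1] = C[2] = C[5] = 0b01011011, so P[1] = P[2] = P[5].

P[1] = P[2] = P[5]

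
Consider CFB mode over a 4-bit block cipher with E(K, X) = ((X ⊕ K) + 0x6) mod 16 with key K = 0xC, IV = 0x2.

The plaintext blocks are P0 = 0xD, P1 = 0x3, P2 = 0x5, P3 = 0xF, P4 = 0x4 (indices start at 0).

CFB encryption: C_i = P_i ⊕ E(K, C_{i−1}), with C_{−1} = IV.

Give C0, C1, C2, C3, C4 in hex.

C0: E(K, 0x2) = 0x4; 0xD ⊕ 0x4 = 0x9.
C1: E(K, 0x9) = 0xB; 0x3 ⊕ 0xB = 0x8.
C2: E(K, 0x8) = 0xA; 0x5 ⊕ 0xA = 0xF.
C3: E(K, 0xF) = 0x9; 0xF ⊕ 0x9 = 0x6.
C4: E(K, 0x6) = 0x0; 0x4 ⊕ 0x0 = 0x4.

C0 = 0x9, C1 = 0x8, C2 = 0xF, C3 = 0x6, C4 = 0x4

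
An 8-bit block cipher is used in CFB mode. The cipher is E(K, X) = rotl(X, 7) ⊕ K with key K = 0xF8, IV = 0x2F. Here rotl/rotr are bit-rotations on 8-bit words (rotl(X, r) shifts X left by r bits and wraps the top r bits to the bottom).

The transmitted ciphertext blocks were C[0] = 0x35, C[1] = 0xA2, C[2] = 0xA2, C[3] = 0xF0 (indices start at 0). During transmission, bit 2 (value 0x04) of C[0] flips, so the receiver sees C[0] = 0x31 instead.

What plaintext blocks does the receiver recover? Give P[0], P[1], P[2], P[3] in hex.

CFB decryption: P_i = C_i ⊕ E(K, C_{i−1}), with C_{−1} = IV.
Only C[0] changed, to 0x31. In CFB, a change in C_i flips the same bit in P_i and garbles P_{i+1}. Decrypting the received ciphertext:
P[0]: E(K, 0x2F) = 0x6F; 0x31 ⊕ 0x6F = 0x5E.
P[1]: E(K, 0x31) = 0x60; 0xA2 ⊕ 0x60 = 0xC2.
P[2]: E(K, 0xA2) = 0xA9; 0xA2 ⊕ 0xA9 = 0x0B.
P[3]: E(K, 0xA2) = 0xA9; 0xF0 ⊕ 0xA9 = 0x59.
Blocks that differ from the original plaintext: P[0], P[1].

P[0] = 0x5E, P[1] = 0xC2, P[2] = 0x0B, P[3] = 0x59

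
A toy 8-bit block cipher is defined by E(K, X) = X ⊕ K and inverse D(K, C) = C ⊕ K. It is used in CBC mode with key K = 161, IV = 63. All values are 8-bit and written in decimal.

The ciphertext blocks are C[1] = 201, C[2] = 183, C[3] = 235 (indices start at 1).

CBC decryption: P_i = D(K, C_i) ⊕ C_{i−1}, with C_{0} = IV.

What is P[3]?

P[3]: D(K, 235) = 74; 74 ⊕ 183 = 253.

P[3] = 253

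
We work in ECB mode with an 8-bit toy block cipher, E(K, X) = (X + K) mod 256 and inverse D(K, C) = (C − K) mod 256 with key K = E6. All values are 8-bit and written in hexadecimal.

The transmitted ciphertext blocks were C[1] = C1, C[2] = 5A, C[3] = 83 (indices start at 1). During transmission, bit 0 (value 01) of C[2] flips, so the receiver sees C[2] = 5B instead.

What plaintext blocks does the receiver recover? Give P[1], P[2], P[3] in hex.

P[1] = DB, P[2] = 75, P[3] = 9D

ECB decryption: P_i = D(K, C_i).
Only C[2] changed, to 5B. In ECB, a change in C_i affects only P_i. Decrypting the received ciphertext:
P[1]: D(K, C1) = DB.
P[2]: D(K, 5B) = 75.
P[3]: D(K, 83) = 9D.
Blocks that differ from the original plaintext: P[2].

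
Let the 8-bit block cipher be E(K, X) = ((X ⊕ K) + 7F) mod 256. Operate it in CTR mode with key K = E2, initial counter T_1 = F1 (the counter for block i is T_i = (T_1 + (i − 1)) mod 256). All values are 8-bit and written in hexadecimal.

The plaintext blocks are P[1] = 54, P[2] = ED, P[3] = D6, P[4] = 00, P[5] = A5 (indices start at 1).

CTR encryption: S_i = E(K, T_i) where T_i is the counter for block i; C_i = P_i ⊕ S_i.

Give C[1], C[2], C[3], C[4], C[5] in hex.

C[1]: T = F1, S = E(K, T) = 92; 54 ⊕ 92 = C6.
C[2]: T = F2, S = E(K, T) = 8F; ED ⊕ 8F = 62.
C[3]: T = F3, S = E(K, T) = 90; D6 ⊕ 90 = 46.
C[4]: T = F4, S = E(K, T) = 95; 00 ⊕ 95 = 95.
C[5]: T = F5, S = E(K, T) = 96; A5 ⊕ 96 = 33.

C[1] = C6, C[2] = 62, C[3] = 46, C[4] = 95, C[5] = 33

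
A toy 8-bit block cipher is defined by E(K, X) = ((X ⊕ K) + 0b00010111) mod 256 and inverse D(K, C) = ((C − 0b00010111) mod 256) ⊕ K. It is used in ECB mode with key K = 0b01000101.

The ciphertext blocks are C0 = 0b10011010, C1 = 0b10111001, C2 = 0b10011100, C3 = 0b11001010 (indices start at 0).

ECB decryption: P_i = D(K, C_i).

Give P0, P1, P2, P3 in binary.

P0: D(K, 0b10011010) = 0b11000110.
P1: D(K, 0b10111001) = 0b11100111.
P2: D(K, 0b10011100) = 0b11000000.
P3: D(K, 0b11001010) = 0b11110110.

P0 = 0b11000110, P1 = 0b11100111, P2 = 0b11000000, P3 = 0b11110110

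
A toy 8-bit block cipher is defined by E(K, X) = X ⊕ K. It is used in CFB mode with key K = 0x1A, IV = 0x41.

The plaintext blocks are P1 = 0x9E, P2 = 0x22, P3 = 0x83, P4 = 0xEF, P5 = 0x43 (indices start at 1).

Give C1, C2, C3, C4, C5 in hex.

C1 = 0xC5, C2 = 0xFD, C3 = 0x64, C4 = 0x91, C5 = 0xC8

CFB encryption: C_i = P_i ⊕ E(K, C_{i−1}), with C_{0} = IV.
C1: E(K, 0x41) = 0x5B; 0x9E ⊕ 0x5B = 0xC5.
C2: E(K, 0xC5) = 0xDF; 0x22 ⊕ 0xDF = 0xFD.
C3: E(K, 0xFD) = 0xE7; 0x83 ⊕ 0xE7 = 0x64.
C4: E(K, 0x64) = 0x7E; 0xEF ⊕ 0x7E = 0x91.
C5: E(K, 0x91) = 0x8B; 0x43 ⊕ 0x8B = 0xC8.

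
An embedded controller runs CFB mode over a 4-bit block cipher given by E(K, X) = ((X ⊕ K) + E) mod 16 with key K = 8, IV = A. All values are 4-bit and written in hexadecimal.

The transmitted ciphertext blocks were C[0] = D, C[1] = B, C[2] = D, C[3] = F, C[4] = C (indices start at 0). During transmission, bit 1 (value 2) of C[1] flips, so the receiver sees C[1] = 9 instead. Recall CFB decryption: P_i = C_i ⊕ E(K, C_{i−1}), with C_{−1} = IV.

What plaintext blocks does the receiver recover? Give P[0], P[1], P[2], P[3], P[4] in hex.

Only C[1] changed, to 9. In CFB, a change in C_i flips the same bit in P_i and garbles P_{i+1}. Decrypting the received ciphertext:
P[0]: E(K, A) = 0; D ⊕ 0 = D.
P[1]: E(K, D) = 3; 9 ⊕ 3 = A.
P[2]: E(K, 9) = F; D ⊕ F = 2.
P[3]: E(K, D) = 3; F ⊕ 3 = C.
P[4]: E(K, F) = 5; C ⊕ 5 = 9.
Blocks that differ from the original plaintext: P[1], P[2].

P[0] = D, P[1] = A, P[2] = 2, P[3] = C, P[4] = 9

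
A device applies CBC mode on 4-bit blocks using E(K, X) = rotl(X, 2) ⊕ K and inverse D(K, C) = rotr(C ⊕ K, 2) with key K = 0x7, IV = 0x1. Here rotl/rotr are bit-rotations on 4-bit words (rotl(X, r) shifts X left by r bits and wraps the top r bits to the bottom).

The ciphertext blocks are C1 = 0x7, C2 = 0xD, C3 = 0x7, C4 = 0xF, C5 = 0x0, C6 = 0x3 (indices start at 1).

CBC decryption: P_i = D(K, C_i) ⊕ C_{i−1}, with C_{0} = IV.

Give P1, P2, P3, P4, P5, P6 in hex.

P1 = 0x1, P2 = 0xD, P3 = 0xD, P4 = 0x5, P5 = 0x2, P6 = 0x1

P1: D(K, 0x7) = 0x0; 0x0 ⊕ 0x1 = 0x1.
P2: D(K, 0xD) = 0xA; 0xA ⊕ 0x7 = 0xD.
P3: D(K, 0x7) = 0x0; 0x0 ⊕ 0xD = 0xD.
P4: D(K, 0xF) = 0x2; 0x2 ⊕ 0x7 = 0x5.
P5: D(K, 0x0) = 0xD; 0xD ⊕ 0xF = 0x2.
P6: D(K, 0x3) = 0x1; 0x1 ⊕ 0x0 = 0x1.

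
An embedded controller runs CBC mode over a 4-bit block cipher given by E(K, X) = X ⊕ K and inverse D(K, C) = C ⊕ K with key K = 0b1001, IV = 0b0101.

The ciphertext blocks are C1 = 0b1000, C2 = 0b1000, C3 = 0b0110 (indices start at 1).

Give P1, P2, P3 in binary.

P1 = 0b0100, P2 = 0b1001, P3 = 0b0111

CBC decryption: P_i = D(K, C_i) ⊕ C_{i−1}, with C_{0} = IV.
P1: D(K, 0b1000) = 0b0001; 0b0001 ⊕ 0b0101 = 0b0100.
P2: D(K, 0b1000) = 0b0001; 0b0001 ⊕ 0b1000 = 0b1001.
P3: D(K, 0b0110) = 0b1111; 0b1111 ⊕ 0b1000 = 0b0111.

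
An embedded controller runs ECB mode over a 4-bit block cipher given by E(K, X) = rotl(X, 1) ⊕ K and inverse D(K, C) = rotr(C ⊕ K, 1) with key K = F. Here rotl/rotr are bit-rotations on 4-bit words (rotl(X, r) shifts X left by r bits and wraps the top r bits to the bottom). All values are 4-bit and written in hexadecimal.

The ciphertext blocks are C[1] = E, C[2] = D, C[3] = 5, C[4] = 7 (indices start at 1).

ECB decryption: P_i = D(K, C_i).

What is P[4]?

P[4] = 4

P[4]: D(K, 7) = 4.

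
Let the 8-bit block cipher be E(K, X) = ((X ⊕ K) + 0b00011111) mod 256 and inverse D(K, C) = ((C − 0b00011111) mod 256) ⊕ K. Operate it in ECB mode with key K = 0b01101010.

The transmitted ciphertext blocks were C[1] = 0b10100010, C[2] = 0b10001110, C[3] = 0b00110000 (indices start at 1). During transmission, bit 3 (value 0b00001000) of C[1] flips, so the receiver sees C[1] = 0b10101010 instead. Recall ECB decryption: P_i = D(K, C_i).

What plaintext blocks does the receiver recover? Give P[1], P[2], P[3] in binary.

P[1] = 0b11100001, P[2] = 0b00000101, P[3] = 0b01111011

Only C[1] changed, to 0b10101010. In ECB, a change in C_i affects only P_i. Decrypting the received ciphertext:
P[1]: D(K, 0b10101010) = 0b11100001.
P[2]: D(K, 0b10001110) = 0b00000101.
P[3]: D(K, 0b00110000) = 0b01111011.
Blocks that differ from the original plaintext: P[1].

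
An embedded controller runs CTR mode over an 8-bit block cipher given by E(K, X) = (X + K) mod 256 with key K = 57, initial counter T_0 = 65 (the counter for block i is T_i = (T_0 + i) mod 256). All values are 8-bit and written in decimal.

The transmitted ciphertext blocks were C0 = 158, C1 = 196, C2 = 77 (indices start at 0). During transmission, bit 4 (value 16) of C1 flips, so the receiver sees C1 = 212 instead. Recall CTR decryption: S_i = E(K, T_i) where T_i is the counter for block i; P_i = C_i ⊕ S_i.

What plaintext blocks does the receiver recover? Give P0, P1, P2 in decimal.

P0 = 228, P1 = 175, P2 = 49

Only C1 changed, to 212. In CTR, a change in C_i flips the same bit in P_i only; the keystream is unaffected. Decrypting the received ciphertext:
P0: T = 65, S = E(K, T) = 122; 158 ⊕ 122 = 228.
P1: T = 66, S = E(K, T) = 123; 212 ⊕ 123 = 175.
P2: T = 67, S = E(K, T) = 124; 77 ⊕ 124 = 49.
Blocks that differ from the original plaintext: P1.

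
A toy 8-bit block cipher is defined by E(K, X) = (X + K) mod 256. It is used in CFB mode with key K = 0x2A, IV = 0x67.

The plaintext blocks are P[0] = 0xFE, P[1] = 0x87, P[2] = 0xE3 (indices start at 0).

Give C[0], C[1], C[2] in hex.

C[0] = 0x6F, C[1] = 0x1E, C[2] = 0xAB

CFB encryption: C_i = P_i ⊕ E(K, C_{i−1}), with C_{−1} = IV.
C[0]: E(K, 0x67) = 0x91; 0xFE ⊕ 0x91 = 0x6F.
C[1]: E(K, 0x6F) = 0x99; 0x87 ⊕ 0x99 = 0x1E.
C[2]: E(K, 0x1E) = 0x48; 0xE3 ⊕ 0x48 = 0xAB.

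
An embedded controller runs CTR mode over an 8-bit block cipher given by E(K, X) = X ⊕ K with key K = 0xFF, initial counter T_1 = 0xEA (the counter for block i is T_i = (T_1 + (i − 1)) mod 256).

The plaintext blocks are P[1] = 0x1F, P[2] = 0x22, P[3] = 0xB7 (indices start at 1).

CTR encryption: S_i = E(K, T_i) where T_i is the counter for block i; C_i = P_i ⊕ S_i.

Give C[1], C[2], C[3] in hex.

C[1]: T = 0xEA, S = E(K, T) = 0x15; 0x1F ⊕ 0x15 = 0x0A.
C[2]: T = 0xEB, S = E(K, T) = 0x14; 0x22 ⊕ 0x14 = 0x36.
C[3]: T = 0xEC, S = E(K, T) = 0x13; 0xB7 ⊕ 0x13 = 0xA4.

C[1] = 0x0A, C[2] = 0x36, C[3] = 0xA4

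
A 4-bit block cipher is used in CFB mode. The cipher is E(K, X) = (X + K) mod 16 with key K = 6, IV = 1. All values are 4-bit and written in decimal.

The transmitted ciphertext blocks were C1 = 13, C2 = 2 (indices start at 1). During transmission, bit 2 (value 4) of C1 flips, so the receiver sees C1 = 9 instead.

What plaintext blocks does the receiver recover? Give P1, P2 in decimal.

CFB decryption: P_i = C_i ⊕ E(K, C_{i−1}), with C_{0} = IV.
Only C1 changed, to 9. In CFB, a change in C_i flips the same bit in P_i and garbles P_{i+1}. Decrypting the received ciphertext:
P1: E(K, 1) = 7; 9 ⊕ 7 = 14.
P2: E(K, 9) = 15; 2 ⊕ 15 = 13.
Blocks that differ from the original plaintext: P1, P2.

P1 = 14, P2 = 13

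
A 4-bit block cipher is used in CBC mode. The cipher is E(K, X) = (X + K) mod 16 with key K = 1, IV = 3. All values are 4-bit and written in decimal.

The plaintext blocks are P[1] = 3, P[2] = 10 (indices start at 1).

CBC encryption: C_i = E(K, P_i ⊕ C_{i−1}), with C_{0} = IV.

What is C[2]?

C[2] = 12

C[1]: P[1] ⊕ 3 = 0; E(K, 0) = 1.
C[2]: P[2] ⊕ 1 = 11; E(K, 11) = 12.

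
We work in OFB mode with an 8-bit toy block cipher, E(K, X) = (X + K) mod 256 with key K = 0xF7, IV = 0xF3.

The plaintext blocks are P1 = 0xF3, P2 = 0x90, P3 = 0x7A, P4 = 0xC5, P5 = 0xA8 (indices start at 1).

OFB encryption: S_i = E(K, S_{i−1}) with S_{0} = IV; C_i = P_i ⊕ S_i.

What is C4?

C1: S = E(K, 0xF3) = 0xEA; 0xF3 ⊕ 0xEA = 0x19.
C2: S = E(K, 0xEA) = 0xE1; 0x90 ⊕ 0xE1 = 0x71.
C3: S = E(K, 0xE1) = 0xD8; 0x7A ⊕ 0xD8 = 0xA2.
C4: S = E(K, 0xD8) = 0xCF; 0xC5 ⊕ 0xCF = 0x0A.

C4 = 0x0A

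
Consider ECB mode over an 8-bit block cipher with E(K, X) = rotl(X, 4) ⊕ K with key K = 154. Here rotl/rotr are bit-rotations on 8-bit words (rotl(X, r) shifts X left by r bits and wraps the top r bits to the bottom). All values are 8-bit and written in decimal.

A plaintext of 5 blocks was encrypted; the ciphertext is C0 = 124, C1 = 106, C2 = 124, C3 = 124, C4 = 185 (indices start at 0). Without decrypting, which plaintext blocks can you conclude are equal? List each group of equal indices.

P0 = P2 = P3

ECB encrypts each block independently with the same key, so equal ciphertext blocks imply equal plaintext blocks.
C0 = C2 = C3 = 124, so P0 = P2 = P3.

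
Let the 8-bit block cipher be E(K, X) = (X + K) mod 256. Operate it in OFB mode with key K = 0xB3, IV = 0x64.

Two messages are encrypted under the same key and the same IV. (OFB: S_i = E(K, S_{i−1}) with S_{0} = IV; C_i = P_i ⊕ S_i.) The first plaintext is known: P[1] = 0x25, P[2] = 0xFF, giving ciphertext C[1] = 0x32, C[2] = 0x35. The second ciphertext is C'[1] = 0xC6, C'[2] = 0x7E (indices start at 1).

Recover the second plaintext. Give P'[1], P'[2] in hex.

P'[1] = 0xD1, P'[2] = 0xB4

In OFB with a reused IV, both messages share the same keystream S_i, so C_i ⊕ C'_i = P_i ⊕ P'_i and thus P'_i = P_i ⊕ C_i ⊕ C'_i.
P'[1]: 0x25 ⊕ 0x32 ⊕ 0xC6 = 0xD1.
P'[2]: 0xFF ⊕ 0x35 ⊕ 0x7E = 0xB4.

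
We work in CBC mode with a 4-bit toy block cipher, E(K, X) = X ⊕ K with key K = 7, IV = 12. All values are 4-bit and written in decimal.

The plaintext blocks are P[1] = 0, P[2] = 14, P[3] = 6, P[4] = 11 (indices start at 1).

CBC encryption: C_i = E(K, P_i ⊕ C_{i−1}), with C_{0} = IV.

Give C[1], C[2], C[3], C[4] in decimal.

C[1] = 11, C[2] = 2, C[3] = 3, C[4] = 15

C[1]: P[1] ⊕ 12 = 12; E(K, 12) = 11.
C[2]: P[2] ⊕ 11 = 5; E(K, 5) = 2.
C[3]: P[3] ⊕ 2 = 4; E(K, 4) = 3.
C[4]: P[4] ⊕ 3 = 8; E(K, 8) = 15.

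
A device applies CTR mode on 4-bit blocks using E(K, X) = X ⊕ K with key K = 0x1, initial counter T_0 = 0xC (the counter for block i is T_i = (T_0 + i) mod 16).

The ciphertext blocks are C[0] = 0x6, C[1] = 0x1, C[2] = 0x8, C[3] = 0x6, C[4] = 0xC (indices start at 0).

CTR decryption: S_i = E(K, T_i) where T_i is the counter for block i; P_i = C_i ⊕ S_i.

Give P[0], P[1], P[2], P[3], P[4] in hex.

P[0] = 0xB, P[1] = 0xD, P[2] = 0x7, P[3] = 0x8, P[4] = 0xD

P[0]: T = 0xC, S = E(K, T) = 0xD; 0x6 ⊕ 0xD = 0xB.
P[1]: T = 0xD, S = E(K, T) = 0xC; 0x1 ⊕ 0xC = 0xD.
P[2]: T = 0xE, S = E(K, T) = 0xF; 0x8 ⊕ 0xF = 0x7.
P[3]: T = 0xF, S = E(K, T) = 0xE; 0x6 ⊕ 0xE = 0x8.
P[4]: T = 0x0, S = E(K, T) = 0x1; 0xC ⊕ 0x1 = 0xD.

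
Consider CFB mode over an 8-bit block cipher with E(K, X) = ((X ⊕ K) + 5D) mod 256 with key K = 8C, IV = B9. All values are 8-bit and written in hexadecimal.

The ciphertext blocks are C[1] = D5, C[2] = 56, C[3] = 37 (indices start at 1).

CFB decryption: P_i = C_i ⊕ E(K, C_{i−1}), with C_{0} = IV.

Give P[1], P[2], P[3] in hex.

P[1]: E(K, B9) = 92; D5 ⊕ 92 = 47.
P[2]: E(K, D5) = B6; 56 ⊕ B6 = E0.
P[3]: E(K, 56) = 37; 37 ⊕ 37 = 00.

P[1] = 47, P[2] = E0, P[3] = 00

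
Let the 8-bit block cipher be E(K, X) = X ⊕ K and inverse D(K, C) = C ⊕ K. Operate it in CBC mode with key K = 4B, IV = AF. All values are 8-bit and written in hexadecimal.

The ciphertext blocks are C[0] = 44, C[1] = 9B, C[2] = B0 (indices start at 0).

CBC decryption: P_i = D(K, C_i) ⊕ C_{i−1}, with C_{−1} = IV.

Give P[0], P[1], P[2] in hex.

P[0]: D(K, 44) = 0F; 0F ⊕ AF = A0.
P[1]: D(K, 9B) = D0; D0 ⊕ 44 = 94.
P[2]: D(K, B0) = FB; FB ⊕ 9B = 60.

P[0] = A0, P[1] = 94, P[2] = 60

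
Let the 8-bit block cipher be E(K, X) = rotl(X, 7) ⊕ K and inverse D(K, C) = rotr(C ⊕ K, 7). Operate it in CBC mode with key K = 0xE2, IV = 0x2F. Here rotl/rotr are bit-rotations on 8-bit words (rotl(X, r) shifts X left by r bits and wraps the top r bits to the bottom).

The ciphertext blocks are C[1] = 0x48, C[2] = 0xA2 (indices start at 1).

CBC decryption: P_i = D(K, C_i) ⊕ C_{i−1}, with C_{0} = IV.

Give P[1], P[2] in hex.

P[1] = 0x7A, P[2] = 0xC8

P[1]: D(K, 0x48) = 0x55; 0x55 ⊕ 0x2F = 0x7A.
P[2]: D(K, 0xA2) = 0x80; 0x80 ⊕ 0x48 = 0xC8.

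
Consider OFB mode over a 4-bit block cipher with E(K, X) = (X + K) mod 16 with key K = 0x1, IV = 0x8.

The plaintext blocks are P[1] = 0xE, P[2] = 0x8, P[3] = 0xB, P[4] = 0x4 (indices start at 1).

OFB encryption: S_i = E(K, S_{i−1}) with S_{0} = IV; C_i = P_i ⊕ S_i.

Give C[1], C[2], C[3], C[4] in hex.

C[1]: S = E(K, 0x8) = 0x9; 0xE ⊕ 0x9 = 0x7.
C[2]: S = E(K, 0x9) = 0xA; 0x8 ⊕ 0xA = 0x2.
C[3]: S = E(K, 0xA) = 0xB; 0xB ⊕ 0xB = 0x0.
C[4]: S = E(K, 0xB) = 0xC; 0x4 ⊕ 0xC = 0x8.

C[1] = 0x7, C[2] = 0x2, C[3] = 0x0, C[4] = 0x8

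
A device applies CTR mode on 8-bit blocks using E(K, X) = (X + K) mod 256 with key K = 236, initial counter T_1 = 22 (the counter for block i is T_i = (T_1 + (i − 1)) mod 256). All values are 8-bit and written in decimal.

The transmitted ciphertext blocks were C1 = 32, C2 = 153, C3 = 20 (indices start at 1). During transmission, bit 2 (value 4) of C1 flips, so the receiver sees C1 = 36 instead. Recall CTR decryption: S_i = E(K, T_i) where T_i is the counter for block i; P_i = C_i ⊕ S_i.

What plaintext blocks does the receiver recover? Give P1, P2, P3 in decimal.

P1 = 38, P2 = 154, P3 = 16

Only C1 changed, to 36. In CTR, a change in C_i flips the same bit in P_i only; the keystream is unaffected. Decrypting the received ciphertext:
P1: T = 22, S = E(K, T) = 2; 36 ⊕ 2 = 38.
P2: T = 23, S = E(K, T) = 3; 153 ⊕ 3 = 154.
P3: T = 24, S = E(K, T) = 4; 20 ⊕ 4 = 16.
Blocks that differ from the original plaintext: P1.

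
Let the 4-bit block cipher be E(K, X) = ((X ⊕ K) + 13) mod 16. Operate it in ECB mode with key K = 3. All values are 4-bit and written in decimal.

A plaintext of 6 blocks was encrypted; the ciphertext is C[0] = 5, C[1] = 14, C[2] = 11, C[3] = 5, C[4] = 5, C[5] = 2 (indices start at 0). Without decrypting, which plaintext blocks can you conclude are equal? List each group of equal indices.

P[0] = P[3] = P[4]

ECB encrypts each block independently with the same key, so equal ciphertext blocks imply equal plaintext blocks.
C[0] = C[3] = C[4] = 5, so P[0] = P[3] = P[4].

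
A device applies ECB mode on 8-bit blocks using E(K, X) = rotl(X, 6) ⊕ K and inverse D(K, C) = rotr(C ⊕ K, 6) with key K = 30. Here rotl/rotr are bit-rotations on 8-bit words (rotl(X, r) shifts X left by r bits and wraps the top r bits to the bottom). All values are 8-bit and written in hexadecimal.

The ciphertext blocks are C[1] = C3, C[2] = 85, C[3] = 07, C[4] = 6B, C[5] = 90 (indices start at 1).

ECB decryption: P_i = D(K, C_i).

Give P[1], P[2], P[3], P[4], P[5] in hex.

P[1]: D(K, C3) = CF.
P[2]: D(K, 85) = D6.
P[3]: D(K, 07) = DC.
P[4]: D(K, 6B) = 6D.
P[5]: D(K, 90) = 82.

P[1] = CF, P[2] = D6, P[3] = DC, P[4] = 6D, P[5] = 82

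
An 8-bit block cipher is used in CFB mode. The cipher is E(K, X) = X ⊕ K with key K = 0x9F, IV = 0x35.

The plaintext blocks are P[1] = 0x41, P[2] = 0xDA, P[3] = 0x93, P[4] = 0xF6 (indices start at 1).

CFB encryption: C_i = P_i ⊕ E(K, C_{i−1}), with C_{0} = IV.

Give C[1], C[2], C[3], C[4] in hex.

C[1]: E(K, 0x35) = 0xAA; 0x41 ⊕ 0xAA = 0xEB.
C[2]: E(K, 0xEB) = 0x74; 0xDA ⊕ 0x74 = 0xAE.
C[3]: E(K, 0xAE) = 0x31; 0x93 ⊕ 0x31 = 0xA2.
C[4]: E(K, 0xA2) = 0x3D; 0xF6 ⊕ 0x3D = 0xCB.

C[1] = 0xEB, C[2] = 0xAE, C[3] = 0xA2, C[4] = 0xCB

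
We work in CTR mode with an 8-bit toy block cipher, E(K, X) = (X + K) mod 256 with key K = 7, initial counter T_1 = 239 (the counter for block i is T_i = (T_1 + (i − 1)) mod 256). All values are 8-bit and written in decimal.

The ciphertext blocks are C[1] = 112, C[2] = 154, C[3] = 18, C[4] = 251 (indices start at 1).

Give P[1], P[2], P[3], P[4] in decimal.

CTR decryption: S_i = E(K, T_i) where T_i is the counter for block i; P_i = C_i ⊕ S_i.
P[1]: T = 239, S = E(K, T) = 246; 112 ⊕ 246 = 134.
P[2]: T = 240, S = E(K, T) = 247; 154 ⊕ 247 = 109.
P[3]: T = 241, S = E(K, T) = 248; 18 ⊕ 248 = 234.
P[4]: T = 242, S = E(K, T) = 249; 251 ⊕ 249 = 2.

P[1] = 134, P[2] = 109, P[3] = 234, P[4] = 2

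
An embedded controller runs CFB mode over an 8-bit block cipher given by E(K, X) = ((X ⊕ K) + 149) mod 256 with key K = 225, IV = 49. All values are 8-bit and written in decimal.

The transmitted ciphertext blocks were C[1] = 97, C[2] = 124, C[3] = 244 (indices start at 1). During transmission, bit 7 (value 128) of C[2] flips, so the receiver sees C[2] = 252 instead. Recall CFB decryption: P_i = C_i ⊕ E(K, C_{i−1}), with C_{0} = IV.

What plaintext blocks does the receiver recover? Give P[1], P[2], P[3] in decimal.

Only C[2] changed, to 252. In CFB, a change in C_i flips the same bit in P_i and garbles P_{i+1}. Decrypting the received ciphertext:
P[1]: E(K, 49) = 101; 97 ⊕ 101 = 4.
P[2]: E(K, 97) = 21; 252 ⊕ 21 = 233.
P[3]: E(K, 252) = 178; 244 ⊕ 178 = 70.
Blocks that differ from the original plaintext: P[2], P[3].

P[1] = 4, P[2] = 233, P[3] = 70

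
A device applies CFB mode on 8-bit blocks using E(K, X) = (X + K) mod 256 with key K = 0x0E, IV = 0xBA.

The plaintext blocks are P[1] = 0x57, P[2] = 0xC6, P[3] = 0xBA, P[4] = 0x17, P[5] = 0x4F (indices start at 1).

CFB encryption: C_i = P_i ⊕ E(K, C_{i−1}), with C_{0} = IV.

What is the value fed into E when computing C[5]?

C[1]: E(K, 0xBA) = 0xC8; 0x57 ⊕ 0xC8 = 0x9F.
C[2]: E(K, 0x9F) = 0xAD; 0xC6 ⊕ 0xAD = 0x6B.
C[3]: E(K, 0x6B) = 0x79; 0xBA ⊕ 0x79 = 0xC3.
C[4]: E(K, 0xC3) = 0xD1; 0x17 ⊕ 0xD1 = 0xC6.
C[5]: E(K, 0xC6) = 0xD4; 0x4F ⊕ 0xD4 = 0x9B.
So the input to E for block [5] is 0xC6.

0xC6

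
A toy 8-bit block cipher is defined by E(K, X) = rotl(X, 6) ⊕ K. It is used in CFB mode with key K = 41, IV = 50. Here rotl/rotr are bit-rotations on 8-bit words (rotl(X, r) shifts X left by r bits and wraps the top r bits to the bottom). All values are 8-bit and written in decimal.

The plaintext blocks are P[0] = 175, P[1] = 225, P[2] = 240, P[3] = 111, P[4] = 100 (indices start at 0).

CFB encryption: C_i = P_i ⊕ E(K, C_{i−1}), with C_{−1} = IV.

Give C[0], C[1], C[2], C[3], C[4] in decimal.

C[0]: E(K, 50) = 165; 175 ⊕ 165 = 10.
C[1]: E(K, 10) = 171; 225 ⊕ 171 = 74.
C[2]: E(K, 74) = 187; 240 ⊕ 187 = 75.
C[3]: E(K, 75) = 251; 111 ⊕ 251 = 148.
C[4]: E(K, 148) = 12; 100 ⊕ 12 = 104.

C[0] = 10, C[1] = 74, C[2] = 75, C[3] = 148, C[4] = 104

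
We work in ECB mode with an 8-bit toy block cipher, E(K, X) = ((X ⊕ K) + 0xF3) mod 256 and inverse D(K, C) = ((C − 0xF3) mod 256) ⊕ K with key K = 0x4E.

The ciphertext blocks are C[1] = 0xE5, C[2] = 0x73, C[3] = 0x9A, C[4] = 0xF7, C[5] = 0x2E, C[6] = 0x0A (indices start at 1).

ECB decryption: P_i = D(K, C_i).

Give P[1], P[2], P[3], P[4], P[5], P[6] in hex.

P[1]: D(K, 0xE5) = 0xBC.
P[2]: D(K, 0x73) = 0xCE.
P[3]: D(K, 0x9A) = 0xE9.
P[4]: D(K, 0xF7) = 0x4A.
P[5]: D(K, 0x2E) = 0x75.
P[6]: D(K, 0x0A) = 0x59.

P[1] = 0xBC, P[2] = 0xCE, P[3] = 0xE9, P[4] = 0x4A, P[5] = 0x75, P[6] = 0x59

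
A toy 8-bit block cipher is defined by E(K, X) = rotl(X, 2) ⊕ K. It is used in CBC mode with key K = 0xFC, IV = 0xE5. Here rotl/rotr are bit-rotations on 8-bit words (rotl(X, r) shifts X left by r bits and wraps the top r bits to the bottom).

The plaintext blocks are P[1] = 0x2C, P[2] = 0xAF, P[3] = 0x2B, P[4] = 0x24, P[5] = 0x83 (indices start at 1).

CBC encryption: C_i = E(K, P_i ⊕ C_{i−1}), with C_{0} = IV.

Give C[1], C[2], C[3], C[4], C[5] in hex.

C[1]: P[1] ⊕ 0xE5 = 0xC9; E(K, 0xC9) = 0xDB.
C[2]: P[2] ⊕ 0xDB = 0x74; E(K, 0x74) = 0x2D.
C[3]: P[3] ⊕ 0x2D = 0x06; E(K, 0x06) = 0xE4.
C[4]: P[4] ⊕ 0xE4 = 0xC0; E(K, 0xC0) = 0xFF.
C[5]: P[5] ⊕ 0xFF = 0x7C; E(K, 0x7C) = 0x0D.

C[1] = 0xDB, C[2] = 0x2D, C[3] = 0xE4, C[4] = 0xFF, C[5] = 0x0D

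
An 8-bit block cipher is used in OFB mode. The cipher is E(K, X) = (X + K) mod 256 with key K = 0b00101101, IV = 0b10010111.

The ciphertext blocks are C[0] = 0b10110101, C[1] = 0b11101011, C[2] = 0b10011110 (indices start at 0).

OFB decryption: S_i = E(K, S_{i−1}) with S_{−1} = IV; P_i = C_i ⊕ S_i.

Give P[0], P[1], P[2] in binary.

P[0]: S = E(K, 0b10010111) = 0b11000100; 0b10110101 ⊕ 0b11000100 = 0b01110001.
P[1]: S = E(K, 0b11000100) = 0b11110001; 0b11101011 ⊕ 0b11110001 = 0b00011010.
P[2]: S = E(K, 0b11110001) = 0b00011110; 0b10011110 ⊕ 0b00011110 = 0b10000000.

P[0] = 0b01110001, P[1] = 0b00011010, P[2] = 0b10000000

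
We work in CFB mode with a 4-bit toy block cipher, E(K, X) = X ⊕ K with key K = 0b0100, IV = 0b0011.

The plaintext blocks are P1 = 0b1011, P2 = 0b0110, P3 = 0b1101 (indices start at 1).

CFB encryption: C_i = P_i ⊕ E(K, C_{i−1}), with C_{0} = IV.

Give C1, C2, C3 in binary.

C1 = 0b1100, C2 = 0b1110, C3 = 0b0111

C1: E(K, 0b0011) = 0b0111; 0b1011 ⊕ 0b0111 = 0b1100.
C2: E(K, 0b1100) = 0b1000; 0b0110 ⊕ 0b1000 = 0b1110.
C3: E(K, 0b1110) = 0b1010; 0b1101 ⊕ 0b1010 = 0b0111.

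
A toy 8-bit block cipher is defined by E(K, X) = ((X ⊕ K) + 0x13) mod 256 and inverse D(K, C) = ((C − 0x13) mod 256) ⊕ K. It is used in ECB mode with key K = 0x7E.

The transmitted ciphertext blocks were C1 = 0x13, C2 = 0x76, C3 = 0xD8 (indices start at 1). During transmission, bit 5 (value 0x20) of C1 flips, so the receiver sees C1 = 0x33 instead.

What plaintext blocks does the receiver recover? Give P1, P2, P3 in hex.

P1 = 0x5E, P2 = 0x1D, P3 = 0xBB

ECB decryption: P_i = D(K, C_i).
Only C1 changed, to 0x33. In ECB, a change in C_i affects only P_i. Decrypting the received ciphertext:
P1: D(K, 0x33) = 0x5E.
P2: D(K, 0x76) = 0x1D.
P3: D(K, 0xD8) = 0xBB.
Blocks that differ from the original plaintext: P1.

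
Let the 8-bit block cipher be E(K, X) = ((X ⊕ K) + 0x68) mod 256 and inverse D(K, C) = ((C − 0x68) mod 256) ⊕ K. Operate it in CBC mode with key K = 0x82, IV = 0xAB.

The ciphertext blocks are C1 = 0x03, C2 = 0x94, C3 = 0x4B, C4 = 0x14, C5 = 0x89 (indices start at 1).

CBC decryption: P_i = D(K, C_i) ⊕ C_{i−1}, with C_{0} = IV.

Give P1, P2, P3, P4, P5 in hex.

P1: D(K, 0x03) = 0x19; 0x19 ⊕ 0xAB = 0xB2.
P2: D(K, 0x94) = 0xAE; 0xAE ⊕ 0x03 = 0xAD.
P3: D(K, 0x4B) = 0x61; 0x61 ⊕ 0x94 = 0xF5.
P4: D(K, 0x14) = 0x2E; 0x2E ⊕ 0x4B = 0x65.
P5: D(K, 0x89) = 0xA3; 0xA3 ⊕ 0x14 = 0xB7.

P1 = 0xB2, P2 = 0xAD, P3 = 0xF5, P4 = 0x65, P5 = 0xB7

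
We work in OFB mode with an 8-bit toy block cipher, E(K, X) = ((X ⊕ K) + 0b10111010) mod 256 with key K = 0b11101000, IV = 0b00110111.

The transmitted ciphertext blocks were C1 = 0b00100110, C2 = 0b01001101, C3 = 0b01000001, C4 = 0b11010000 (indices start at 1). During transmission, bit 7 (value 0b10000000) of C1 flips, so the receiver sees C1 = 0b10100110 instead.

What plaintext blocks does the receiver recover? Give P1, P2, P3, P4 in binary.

OFB decryption: S_i = E(K, S_{i−1}) with S_{0} = IV; P_i = C_i ⊕ S_i.
Only C1 changed, to 0b10100110. In OFB, a change in C_i flips the same bit in P_i only; the keystream is unaffected. Decrypting the received ciphertext:
P1: S = E(K, 0b00110111) = 0b10011001; 0b10100110 ⊕ 0b10011001 = 0b00111111.
P2: S = E(K, 0b10011001) = 0b00101011; 0b01001101 ⊕ 0b00101011 = 0b01100110.
P3: S = E(K, 0b00101011) = 0b01111101; 0b01000001 ⊕ 0b01111101 = 0b00111100.
P4: S = E(K, 0b01111101) = 0b01001111; 0b11010000 ⊕ 0b01001111 = 0b10011111.
Blocks that differ from the original plaintext: P1.

P1 = 0b00111111, P2 = 0b01100110, P3 = 0b00111100, P4 = 0b10011111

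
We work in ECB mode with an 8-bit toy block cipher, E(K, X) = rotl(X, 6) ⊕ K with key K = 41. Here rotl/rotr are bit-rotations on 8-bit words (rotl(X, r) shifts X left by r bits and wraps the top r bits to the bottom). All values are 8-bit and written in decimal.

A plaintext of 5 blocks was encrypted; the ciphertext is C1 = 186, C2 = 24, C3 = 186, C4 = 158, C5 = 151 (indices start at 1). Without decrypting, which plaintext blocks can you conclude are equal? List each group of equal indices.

ECB encrypts each block independently with the same key, so equal ciphertext blocks imply equal plaintext blocks.
C1 = C3 = 186, so P1 = P3.

P1 = P3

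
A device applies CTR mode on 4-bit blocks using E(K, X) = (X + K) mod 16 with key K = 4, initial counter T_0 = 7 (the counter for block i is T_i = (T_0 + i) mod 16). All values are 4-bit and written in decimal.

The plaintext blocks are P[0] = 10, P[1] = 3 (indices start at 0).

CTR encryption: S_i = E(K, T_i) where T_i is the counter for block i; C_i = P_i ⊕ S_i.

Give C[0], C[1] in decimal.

C[0] = 1, C[1] = 15

C[0]: T = 7, S = E(K, T) = 11; 10 ⊕ 11 = 1.
C[1]: T = 8, S = E(K, T) = 12; 3 ⊕ 12 = 15.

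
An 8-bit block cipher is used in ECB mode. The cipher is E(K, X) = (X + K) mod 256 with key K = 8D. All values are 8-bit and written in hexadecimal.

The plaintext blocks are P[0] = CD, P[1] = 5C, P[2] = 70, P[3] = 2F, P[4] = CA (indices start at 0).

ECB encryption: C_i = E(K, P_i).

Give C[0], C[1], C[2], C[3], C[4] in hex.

C[0] = 5A, C[1] = E9, C[2] = FD, C[3] = BC, C[4] = 57

C[0]: E(K, CD) = 5A.
C[1]: E(K, 5C) = E9.
C[2]: E(K, 70) = FD.
C[3]: E(K, 2F) = BC.
C[4]: E(K, CA) = 57.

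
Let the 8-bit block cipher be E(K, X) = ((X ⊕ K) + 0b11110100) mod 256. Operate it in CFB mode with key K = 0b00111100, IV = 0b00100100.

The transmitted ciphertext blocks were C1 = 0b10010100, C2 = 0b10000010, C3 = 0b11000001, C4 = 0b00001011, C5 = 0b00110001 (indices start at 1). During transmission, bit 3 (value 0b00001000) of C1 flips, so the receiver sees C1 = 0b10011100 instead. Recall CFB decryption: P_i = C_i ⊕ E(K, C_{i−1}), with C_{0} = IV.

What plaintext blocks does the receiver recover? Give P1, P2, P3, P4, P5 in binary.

Only C1 changed, to 0b10011100. In CFB, a change in C_i flips the same bit in P_i and garbles P_{i+1}. Decrypting the received ciphertext:
P1: E(K, 0b00100100) = 0b00001100; 0b10011100 ⊕ 0b00001100 = 0b10010000.
P2: E(K, 0b10011100) = 0b10010100; 0b10000010 ⊕ 0b10010100 = 0b00010110.
P3: E(K, 0b10000010) = 0b10110010; 0b11000001 ⊕ 0b10110010 = 0b01110011.
P4: E(K, 0b11000001) = 0b11110001; 0b00001011 ⊕ 0b11110001 = 0b11111010.
P5: E(K, 0b00001011) = 0b00101011; 0b00110001 ⊕ 0b00101011 = 0b00011010.
Blocks that differ from the original plaintext: P1, P2.

P1 = 0b10010000, P2 = 0b00010110, P3 = 0b01110011, P4 = 0b11111010, P5 = 0b00011010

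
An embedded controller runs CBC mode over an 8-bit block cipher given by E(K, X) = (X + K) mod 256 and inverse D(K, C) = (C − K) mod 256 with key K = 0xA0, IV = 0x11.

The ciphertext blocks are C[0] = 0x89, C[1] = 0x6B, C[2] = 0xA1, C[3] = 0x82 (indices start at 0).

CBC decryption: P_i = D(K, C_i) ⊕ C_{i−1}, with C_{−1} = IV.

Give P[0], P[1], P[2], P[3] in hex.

P[0]: D(K, 0x89) = 0xE9; 0xE9 ⊕ 0x11 = 0xF8.
P[1]: D(K, 0x6B) = 0xCB; 0xCB ⊕ 0x89 = 0x42.
P[2]: D(K, 0xA1) = 0x01; 0x01 ⊕ 0x6B = 0x6A.
P[3]: D(K, 0x82) = 0xE2; 0xE2 ⊕ 0xA1 = 0x43.

P[0] = 0xF8, P[1] = 0x42, P[2] = 0x6A, P[3] = 0x43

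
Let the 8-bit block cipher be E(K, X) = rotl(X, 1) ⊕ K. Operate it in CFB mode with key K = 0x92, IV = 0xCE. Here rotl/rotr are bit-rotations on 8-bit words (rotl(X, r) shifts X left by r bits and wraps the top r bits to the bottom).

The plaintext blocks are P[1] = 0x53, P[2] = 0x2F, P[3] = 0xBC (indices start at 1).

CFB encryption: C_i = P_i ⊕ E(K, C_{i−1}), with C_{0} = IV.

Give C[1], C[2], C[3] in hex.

C[1] = 0x5C, C[2] = 0x05, C[3] = 0x24

C[1]: E(K, 0xCE) = 0x0F; 0x53 ⊕ 0x0F = 0x5C.
C[2]: E(K, 0x5C) = 0x2A; 0x2F ⊕ 0x2A = 0x05.
C[3]: E(K, 0x05) = 0x98; 0xBC ⊕ 0x98 = 0x24.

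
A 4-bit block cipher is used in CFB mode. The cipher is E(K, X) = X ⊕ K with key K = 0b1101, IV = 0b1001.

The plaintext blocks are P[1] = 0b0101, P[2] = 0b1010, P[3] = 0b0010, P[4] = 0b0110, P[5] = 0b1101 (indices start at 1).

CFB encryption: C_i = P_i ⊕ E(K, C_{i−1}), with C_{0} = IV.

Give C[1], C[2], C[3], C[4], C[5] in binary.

C[1]: E(K, 0b1001) = 0b0100; 0b0101 ⊕ 0b0100 = 0b0001.
C[2]: E(K, 0b0001) = 0b1100; 0b1010 ⊕ 0b1100 = 0b0110.
C[3]: E(K, 0b0110) = 0b1011; 0b0010 ⊕ 0b1011 = 0b1001.
C[4]: E(K, 0b1001) = 0b0100; 0b0110 ⊕ 0b0100 = 0b0010.
C[5]: E(K, 0b0010) = 0b1111; 0b1101 ⊕ 0b1111 = 0b0010.

C[1] = 0b0001, C[2] = 0b0110, C[3] = 0b1001, C[4] = 0b0010, C[5] = 0b0010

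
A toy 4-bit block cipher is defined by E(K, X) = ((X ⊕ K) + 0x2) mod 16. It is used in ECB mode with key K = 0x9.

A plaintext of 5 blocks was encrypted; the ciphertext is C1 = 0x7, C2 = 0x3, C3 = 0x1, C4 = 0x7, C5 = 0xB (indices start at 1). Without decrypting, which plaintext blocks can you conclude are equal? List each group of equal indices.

ECB encrypts each block independently with the same key, so equal ciphertext blocks imply equal plaintext blocks.
C1 = C4 = 0x7, so P1 = P4.

P1 = P4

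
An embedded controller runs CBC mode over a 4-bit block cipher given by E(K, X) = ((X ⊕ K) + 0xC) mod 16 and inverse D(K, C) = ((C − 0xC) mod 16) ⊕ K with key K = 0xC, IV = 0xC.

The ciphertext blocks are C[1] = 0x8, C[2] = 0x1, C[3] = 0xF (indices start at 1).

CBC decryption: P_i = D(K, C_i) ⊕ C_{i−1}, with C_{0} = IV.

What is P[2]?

P[2] = 0x1

P[2]: D(K, 0x1) = 0x9; 0x9 ⊕ 0x8 = 0x1.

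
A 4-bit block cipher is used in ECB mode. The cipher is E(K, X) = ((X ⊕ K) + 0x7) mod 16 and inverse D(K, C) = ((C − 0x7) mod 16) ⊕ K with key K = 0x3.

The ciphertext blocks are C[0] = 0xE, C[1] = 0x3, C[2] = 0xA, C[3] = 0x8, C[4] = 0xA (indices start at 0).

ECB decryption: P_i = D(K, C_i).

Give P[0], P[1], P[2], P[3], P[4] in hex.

P[0] = 0x4, P[1] = 0xF, P[2] = 0x0, P[3] = 0x2, P[4] = 0x0

P[0]: D(K, 0xE) = 0x4.
P[1]: D(K, 0x3) = 0xF.
P[2]: D(K, 0xA) = 0x0.
P[3]: D(K, 0x8) = 0x2.
P[4]: D(K, 0xA) = 0x0.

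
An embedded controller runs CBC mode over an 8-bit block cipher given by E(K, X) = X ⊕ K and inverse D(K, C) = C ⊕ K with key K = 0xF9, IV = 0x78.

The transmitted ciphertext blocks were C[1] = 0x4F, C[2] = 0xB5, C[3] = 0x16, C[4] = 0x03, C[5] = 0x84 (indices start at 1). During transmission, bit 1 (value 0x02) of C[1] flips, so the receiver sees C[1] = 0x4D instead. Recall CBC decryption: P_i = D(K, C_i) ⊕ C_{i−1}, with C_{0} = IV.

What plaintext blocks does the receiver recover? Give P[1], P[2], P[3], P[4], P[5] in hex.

P[1] = 0xCC, P[2] = 0x01, P[3] = 0x5A, P[4] = 0xEC, P[5] = 0x7E

Only C[1] changed, to 0x4D. In CBC, a change in C_i garbles P_i and flips the same bit in P_{i+1}. Decrypting the received ciphertext:
P[1]: D(K, 0x4D) = 0xB4; 0xB4 ⊕ 0x78 = 0xCC.
P[2]: D(K, 0xB5) = 0x4C; 0x4C ⊕ 0x4D = 0x01.
P[3]: D(K, 0x16) = 0xEF; 0xEF ⊕ 0xB5 = 0x5A.
P[4]: D(K, 0x03) = 0xFA; 0xFA ⊕ 0x16 = 0xEC.
P[5]: D(K, 0x84) = 0x7D; 0x7D ⊕ 0x03 = 0x7E.
Blocks that differ from the original plaintext: P[1], P[2].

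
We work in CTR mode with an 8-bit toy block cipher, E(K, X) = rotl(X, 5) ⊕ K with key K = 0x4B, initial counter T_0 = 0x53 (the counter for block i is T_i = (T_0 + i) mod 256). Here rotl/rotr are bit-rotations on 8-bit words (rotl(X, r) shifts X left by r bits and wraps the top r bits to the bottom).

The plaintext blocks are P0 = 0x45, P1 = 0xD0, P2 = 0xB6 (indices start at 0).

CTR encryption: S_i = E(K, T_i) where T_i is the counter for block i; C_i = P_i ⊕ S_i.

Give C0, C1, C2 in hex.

C0: T = 0x53, S = E(K, T) = 0x21; 0x45 ⊕ 0x21 = 0x64.
C1: T = 0x54, S = E(K, T) = 0xC1; 0xD0 ⊕ 0xC1 = 0x11.
C2: T = 0x55, S = E(K, T) = 0xE1; 0xB6 ⊕ 0xE1 = 0x57.

C0 = 0x64, C1 = 0x11, C2 = 0x57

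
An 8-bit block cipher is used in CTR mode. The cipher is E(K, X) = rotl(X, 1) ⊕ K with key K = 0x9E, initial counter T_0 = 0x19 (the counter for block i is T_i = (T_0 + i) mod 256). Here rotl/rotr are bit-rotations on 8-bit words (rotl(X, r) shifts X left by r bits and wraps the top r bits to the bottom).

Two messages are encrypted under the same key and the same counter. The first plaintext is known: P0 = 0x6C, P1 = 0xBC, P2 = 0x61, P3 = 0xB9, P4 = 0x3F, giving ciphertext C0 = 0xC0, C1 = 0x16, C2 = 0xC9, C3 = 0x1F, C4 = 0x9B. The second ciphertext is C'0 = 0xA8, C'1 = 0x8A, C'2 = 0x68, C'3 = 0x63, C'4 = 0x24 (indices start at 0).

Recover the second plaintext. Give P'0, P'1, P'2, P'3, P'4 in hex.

P'0 = 0x04, P'1 = 0x20, P'2 = 0xC0, P'3 = 0xC5, P'4 = 0x80

In CTR with a reused counter, both messages share the same keystream S_i, so C_i ⊕ C'_i = P_i ⊕ P'_i and thus P'_i = P_i ⊕ C_i ⊕ C'_i.
P'0: 0x6C ⊕ 0xC0 ⊕ 0xA8 = 0x04.
P'1: 0xBC ⊕ 0x16 ⊕ 0x8A = 0x20.
P'2: 0x61 ⊕ 0xC9 ⊕ 0x68 = 0xC0.
P'3: 0xB9 ⊕ 0x1F ⊕ 0x63 = 0xC5.
P'4: 0x3F ⊕ 0x9B ⊕ 0x24 = 0x80.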